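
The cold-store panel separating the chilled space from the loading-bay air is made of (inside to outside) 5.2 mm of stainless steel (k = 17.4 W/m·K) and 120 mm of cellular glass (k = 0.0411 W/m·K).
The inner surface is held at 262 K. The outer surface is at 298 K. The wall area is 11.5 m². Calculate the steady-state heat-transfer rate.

Treating each layer as a thermal resistance in series:
R_stainless steel = L/(kA) = 0.0052/(17.4×11.5) = 2.599×10^-5 K/W
R_cellular glass = L/(kA) = 0.12/(0.0411×11.5) = 0.2539 K/W
R_total = 0.2539 K/W
Q = ΔT / R_total = 36 / 0.2539

Q ≈ 142 W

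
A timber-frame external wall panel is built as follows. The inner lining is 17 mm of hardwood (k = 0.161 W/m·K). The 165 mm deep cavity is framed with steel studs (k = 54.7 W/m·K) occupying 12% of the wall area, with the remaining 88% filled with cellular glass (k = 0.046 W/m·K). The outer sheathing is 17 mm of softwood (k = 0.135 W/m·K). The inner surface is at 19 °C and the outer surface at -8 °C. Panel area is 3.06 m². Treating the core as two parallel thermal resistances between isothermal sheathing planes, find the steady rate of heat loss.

Sheathing layers in series; stud and cavity paths in parallel between them.
R_inner = 0.017/(0.161×3.06) = 0.03451 K/W
R_stud  = 0.165/(54.7×0.12×3.06) = 0.008215 K/W
R_cav   = 0.165/(0.046×0.88×3.06) = 1.332 K/W
1/R_core = 1/R_stud + 1/R_cav → R_core = 0.008164 K/W
R_outer = 0.017/(0.135×3.06) = 0.04115 K/W
R_total = 0.08382 K/W
Q = ΔT/R_total = 27/0.08382

Q ≈ 322 W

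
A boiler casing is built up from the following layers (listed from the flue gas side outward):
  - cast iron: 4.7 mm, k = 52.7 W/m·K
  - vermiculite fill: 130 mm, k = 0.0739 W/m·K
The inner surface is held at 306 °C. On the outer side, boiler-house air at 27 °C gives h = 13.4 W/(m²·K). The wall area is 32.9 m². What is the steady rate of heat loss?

Treating each layer as a thermal resistance in series:
R_cast iron = L/(kA) = 0.0047/(52.7×32.9) = 2.711×10^-6 K/W
R_vermiculite fill = L/(kA) = 0.13/(0.0739×32.9) = 0.05347 K/W
R_outer film = 1/(h_o·A) = 1/(13.4×32.9) = 0.002268 K/W
R_total = 0.05574 K/W
Q = ΔT / R_total = 279 / 0.05574

Q ≈ 5010 W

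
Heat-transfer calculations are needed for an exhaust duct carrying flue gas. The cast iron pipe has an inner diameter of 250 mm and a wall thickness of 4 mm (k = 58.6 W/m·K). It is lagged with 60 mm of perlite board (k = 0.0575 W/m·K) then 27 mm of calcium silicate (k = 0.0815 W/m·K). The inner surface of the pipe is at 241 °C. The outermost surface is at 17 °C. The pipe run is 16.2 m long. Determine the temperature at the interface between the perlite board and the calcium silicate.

T ≈ 61.3 °C

Treating each annulus and film as a series resistance:
R_cast iron pipe wall = ln(129/125)/(2π×58.6×16.2) = 5.281×10^-6 K/W
R_perlite board = ln(189/129)/(2π×0.0575×16.2) = 0.06526 K/W
R_calcium silicate = ln(216/189)/(2π×0.0815×16.2) = 0.0161 K/W
R_total = 0.08136 K/W
Q = ΔT/R_total = 224/0.08136
Q = 2750 W
T_interface = T_inner − Q·ΣR(inner→interface) = 241 − 2750×0.06526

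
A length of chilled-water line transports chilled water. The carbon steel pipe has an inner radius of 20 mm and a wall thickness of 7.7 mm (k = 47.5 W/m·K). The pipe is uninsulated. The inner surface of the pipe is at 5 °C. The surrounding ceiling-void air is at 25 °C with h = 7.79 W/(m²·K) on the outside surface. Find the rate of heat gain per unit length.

q′ ≈ 27.1 W/m

For a radial system each layer contributes R = ln(r_out/r_in)/(2πkL); films add R = 1/(hA).
R_carbon steel pipe wall = ln(27.7/20)/(2π×47.5×1) = 0.001091 K/W
R_outer film = 1/(h_o·2πr_oL) = 1/(7.79×2π×0.0277×1) = 0.7376 K/W
R_total = 0.7387 K/W
Q = ΔT/R_total = 20/0.7387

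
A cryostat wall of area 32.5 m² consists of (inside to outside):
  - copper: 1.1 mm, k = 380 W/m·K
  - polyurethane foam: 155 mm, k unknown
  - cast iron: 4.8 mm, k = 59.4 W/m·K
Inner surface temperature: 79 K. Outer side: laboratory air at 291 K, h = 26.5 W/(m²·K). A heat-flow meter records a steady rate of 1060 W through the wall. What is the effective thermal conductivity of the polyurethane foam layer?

k ≈ 0.024 W/(m·K)

Thermal resistances in series:
R_copper = L/(kA) = 0.0011/(380×32.5) = 8.907×10^-8 K/W
R_cast iron = L/(kA) = 0.0048/(59.4×32.5) = 2.486×10^-6 K/W
R_outer film = 1/(h_o·A) = 1/(26.5×32.5) = 0.001161 K/W
Sum of known resistances R_other = 0.001164 K/W
Total R = ΔT/Q = 212/1060 = 0.2 K/W
R_polyurethane foam = R_total − R_other = 0.1988 K/W
k = L/(R·A) = 0.155/(0.1988×32.5)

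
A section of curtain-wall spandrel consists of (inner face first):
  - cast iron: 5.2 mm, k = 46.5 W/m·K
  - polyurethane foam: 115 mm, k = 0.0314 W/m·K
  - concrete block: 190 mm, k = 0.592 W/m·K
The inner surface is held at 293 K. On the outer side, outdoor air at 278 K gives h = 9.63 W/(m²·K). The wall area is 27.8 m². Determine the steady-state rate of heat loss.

Q ≈ 102 W

Model the wall as resistances in series:
R_cast iron = L/(kA) = 0.0052/(46.5×27.8) = 4.023×10^-6 K/W
R_polyurethane foam = L/(kA) = 0.115/(0.0314×27.8) = 0.1317 K/W
R_concrete block = L/(kA) = 0.19/(0.592×27.8) = 0.01154 K/W
R_outer film = 1/(h_o·A) = 1/(9.63×27.8) = 0.003735 K/W
R_total = 0.147 K/W
Q = ΔT / R_total = 15 / 0.147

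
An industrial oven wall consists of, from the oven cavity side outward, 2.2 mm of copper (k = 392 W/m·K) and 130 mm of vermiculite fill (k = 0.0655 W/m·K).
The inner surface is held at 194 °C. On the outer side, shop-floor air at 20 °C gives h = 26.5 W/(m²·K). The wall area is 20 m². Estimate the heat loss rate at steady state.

Q ≈ 1720 W

Treating each layer as a thermal resistance in series:
R_copper = L/(kA) = 0.0022/(392×20) = 2.806×10^-7 K/W
R_vermiculite fill = L/(kA) = 0.13/(0.0655×20) = 0.09924 K/W
R_outer film = 1/(h_o·A) = 1/(26.5×20) = 0.001887 K/W
R_total = 0.1011 K/W
Q = ΔT / R_total = 174 / 0.1011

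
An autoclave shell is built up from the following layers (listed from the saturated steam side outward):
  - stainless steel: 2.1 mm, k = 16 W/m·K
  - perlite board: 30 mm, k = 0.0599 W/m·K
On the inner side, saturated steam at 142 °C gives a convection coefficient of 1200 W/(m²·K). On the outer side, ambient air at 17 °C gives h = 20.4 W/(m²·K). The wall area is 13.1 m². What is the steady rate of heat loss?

Model the wall as resistances in series:
R_inner film = 1/(h_i·A) = 1/(1200×13.1) = 6.361×10^-5 K/W
R_stainless steel = L/(kA) = 0.0021/(16×13.1) = 1.002×10^-5 K/W
R_perlite board = L/(kA) = 0.03/(0.0599×13.1) = 0.03823 K/W
R_outer film = 1/(h_o·A) = 1/(20.4×13.1) = 0.003742 K/W
R_total = 0.04205 K/W
Q = ΔT / R_total = 125 / 0.04205

Q ≈ 2970 W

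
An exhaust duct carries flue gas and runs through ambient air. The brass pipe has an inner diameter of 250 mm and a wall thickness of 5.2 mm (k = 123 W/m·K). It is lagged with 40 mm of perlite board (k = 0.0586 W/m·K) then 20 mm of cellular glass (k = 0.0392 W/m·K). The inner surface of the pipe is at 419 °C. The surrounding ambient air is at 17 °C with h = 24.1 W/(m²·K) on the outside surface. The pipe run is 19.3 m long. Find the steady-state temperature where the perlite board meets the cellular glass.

T ≈ 178 °C

Radial resistances (cylindrical: R_cond = ln(r_o/r_i)/(2πkL), R_conv = 1/(h·2πrL)):
R_brass pipe wall = ln(130.2/125)/(2π×123×19.3) = 2.733×10^-6 K/W
R_perlite board = ln(170.2/130.2)/(2π×0.0586×19.3) = 0.0377 K/W
R_cellular glass = ln(190.2/170.2)/(2π×0.0392×19.3) = 0.02337 K/W
R_outer film = 1/(h_o·2πr_oL) = 1/(24.1×2π×0.1902×19.3) = 0.001799 K/W
R_total = 0.06287 K/W
Q = ΔT/R_total = 402/0.06287
Q = 6390 W
T_interface = T_inner − Q·ΣR(inner→interface) = 419 − 6390×0.0377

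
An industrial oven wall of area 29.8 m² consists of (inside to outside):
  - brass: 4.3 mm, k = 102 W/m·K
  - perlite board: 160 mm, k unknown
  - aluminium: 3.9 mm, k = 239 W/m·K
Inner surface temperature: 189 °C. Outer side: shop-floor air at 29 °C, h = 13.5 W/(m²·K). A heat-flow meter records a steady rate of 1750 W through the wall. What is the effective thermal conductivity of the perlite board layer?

Using the resistance-network approach (series):
R_brass = L/(kA) = 0.0043/(102×29.8) = 1.415×10^-6 K/W
R_aluminium = L/(kA) = 0.0039/(239×29.8) = 5.476×10^-7 K/W
R_outer film = 1/(h_o·A) = 1/(13.5×29.8) = 0.002486 K/W
Sum of known resistances R_other = 0.002488 K/W
Total R = ΔT/Q = 160/1750 = 0.09143 K/W
R_perlite board = R_total − R_other = 0.08894 K/W
k = L/(R·A) = 0.16/(0.08894×29.8)

k ≈ 0.0604 W/(m·K)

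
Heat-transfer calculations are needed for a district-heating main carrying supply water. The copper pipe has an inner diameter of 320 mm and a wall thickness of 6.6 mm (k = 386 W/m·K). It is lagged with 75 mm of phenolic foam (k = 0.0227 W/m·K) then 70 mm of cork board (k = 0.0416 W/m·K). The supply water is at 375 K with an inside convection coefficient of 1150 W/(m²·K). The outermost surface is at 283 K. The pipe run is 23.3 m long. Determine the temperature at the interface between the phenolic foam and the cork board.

T ≈ 308 K

Radial resistances (cylindrical: R_cond = ln(r_o/r_i)/(2πkL), R_conv = 1/(h·2πrL)):
R_inner film = 1/(h_i·2πr₁L) = 1/(1150×2π×0.16×23.3) = 3.712×10^-5 K/W
R_copper pipe wall = ln(166.6/160)/(2π×386×23.3) = 7.153×10^-7 K/W
R_phenolic foam = ln(241.6/166.6)/(2π×0.0227×23.3) = 0.1118 K/W
R_cork board = ln(311.6/241.6)/(2π×0.0416×23.3) = 0.04178 K/W
R_total = 0.1537 K/W
Q = ΔT/R_total = 92/0.1537
Q = 599 W
T_interface = T_inner − Q·ΣR(inner→interface) = 375 − 599×0.1119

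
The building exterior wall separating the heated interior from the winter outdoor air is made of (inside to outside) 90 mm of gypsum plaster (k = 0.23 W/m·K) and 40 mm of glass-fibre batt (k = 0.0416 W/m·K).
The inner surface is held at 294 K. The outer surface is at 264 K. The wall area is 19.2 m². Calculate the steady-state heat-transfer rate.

Model the wall as resistances in series:
R_gypsum plaster = L/(kA) = 0.09/(0.23×19.2) = 0.02038 K/W
R_glass-fibre batt = L/(kA) = 0.04/(0.0416×19.2) = 0.05008 K/W
R_total = 0.07046 K/W
Q = ΔT / R_total = 30 / 0.07046

Q ≈ 426 W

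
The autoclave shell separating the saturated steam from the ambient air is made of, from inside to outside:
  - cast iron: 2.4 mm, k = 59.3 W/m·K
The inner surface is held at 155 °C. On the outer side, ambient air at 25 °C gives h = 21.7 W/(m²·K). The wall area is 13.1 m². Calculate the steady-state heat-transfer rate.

Q ≈ 36900 W

Series thermal resistances:
R_cast iron = L/(kA) = 0.0024/(59.3×13.1) = 3.089×10^-6 K/W
R_outer film = 1/(h_o·A) = 1/(21.7×13.1) = 0.003518 K/W
R_total = 0.003521 K/W
Q = ΔT / R_total = 130 / 0.003521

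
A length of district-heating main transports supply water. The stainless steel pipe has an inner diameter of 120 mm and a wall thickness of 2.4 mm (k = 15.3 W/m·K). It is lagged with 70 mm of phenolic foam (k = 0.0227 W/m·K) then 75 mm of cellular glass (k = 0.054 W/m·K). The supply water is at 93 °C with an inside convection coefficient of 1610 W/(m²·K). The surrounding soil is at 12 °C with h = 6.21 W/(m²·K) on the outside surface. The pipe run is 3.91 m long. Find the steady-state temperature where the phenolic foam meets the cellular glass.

Per-layer cylindrical resistances, series-summed:
R_inner film = 1/(h_i·2πr₁L) = 1/(1610×2π×0.06×3.91) = 4.214×10^-4 K/W
R_stainless steel pipe wall = ln(62.4/60)/(2π×15.3×3.91) = 1.043×10^-4 K/W
R_phenolic foam = ln(132.4/62.4)/(2π×0.0227×3.91) = 1.349 K/W
R_cellular glass = ln(207.4/132.4)/(2π×0.054×3.91) = 0.3383 K/W
R_outer film = 1/(h_o·2πr_oL) = 1/(6.21×2π×0.2074×3.91) = 0.0316 K/W
R_total = 1.719 K/W
Q = ΔT/R_total = 81/1.719
Q = 47.1 W
T_interface = T_inner − Q·ΣR(inner→interface) = 93 − 47.1×1.349

T ≈ 29.4 °C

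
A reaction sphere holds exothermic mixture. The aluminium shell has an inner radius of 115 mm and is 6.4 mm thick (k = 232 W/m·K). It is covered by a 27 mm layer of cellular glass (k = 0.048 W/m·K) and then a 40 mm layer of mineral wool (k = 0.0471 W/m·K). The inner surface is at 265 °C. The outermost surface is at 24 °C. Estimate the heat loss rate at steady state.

Radial (spherical) resistances in series:
R_aluminium shell = (1/0.115 − 1/0.1214)/(4π×232) = 1.572×10^-4 K/W
R_cellular glass = (1/0.1214 − 1/0.1484)/(4π×0.048) = 2.485 K/W
R_mineral wool = (1/0.1484 − 1/0.1884)/(4π×0.0471) = 2.417 K/W
R_total = 4.902 K/W
Q = ΔT/R_total = 241/4.902

Q ≈ 49.2 W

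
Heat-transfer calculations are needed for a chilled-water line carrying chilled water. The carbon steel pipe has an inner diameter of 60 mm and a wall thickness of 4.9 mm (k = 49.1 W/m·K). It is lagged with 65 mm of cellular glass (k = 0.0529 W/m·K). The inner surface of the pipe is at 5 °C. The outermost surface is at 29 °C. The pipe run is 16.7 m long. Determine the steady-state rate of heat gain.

Q ≈ 127 W

For a radial system each layer contributes R = ln(r_out/r_in)/(2πkL); films add R = 1/(hA).
R_carbon steel pipe wall = ln(34.9/30)/(2π×49.1×16.7) = 2.937×10^-5 K/W
R_cellular glass = ln(99.9/34.9)/(2π×0.0529×16.7) = 0.1895 K/W
R_total = 0.1895 K/W
Q = ΔT/R_total = 24/0.1895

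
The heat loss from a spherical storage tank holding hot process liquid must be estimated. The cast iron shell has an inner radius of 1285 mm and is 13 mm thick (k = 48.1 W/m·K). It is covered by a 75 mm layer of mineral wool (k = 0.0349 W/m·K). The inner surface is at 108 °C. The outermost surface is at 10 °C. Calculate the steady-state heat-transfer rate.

Q ≈ 1020 W

Each spherical layer contributes R = (1/r_i − 1/r_o)/(4πk):
R_cast iron shell = (1/1.285 − 1/1.298)/(4π×48.1) = 1.289×10^-5 K/W
R_mineral wool = (1/1.298 − 1/1.373)/(4π×0.0349) = 0.09596 K/W
R_total = 0.09597 K/W
Q = ΔT/R_total = 98/0.09597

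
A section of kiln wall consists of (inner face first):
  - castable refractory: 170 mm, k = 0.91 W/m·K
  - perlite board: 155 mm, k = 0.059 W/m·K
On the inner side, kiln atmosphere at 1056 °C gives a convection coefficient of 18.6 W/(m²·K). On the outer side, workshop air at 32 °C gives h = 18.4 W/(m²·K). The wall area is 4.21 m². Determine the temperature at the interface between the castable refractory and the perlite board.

Model the wall as resistances in series:
R_inner film = 1/(h_i·A) = 1/(18.6×4.21) = 0.01277 K/W
R_castable refractory = L/(kA) = 0.17/(0.91×4.21) = 0.04437 K/W
R_perlite board = L/(kA) = 0.155/(0.059×4.21) = 0.624 K/W
R_outer film = 1/(h_o·A) = 1/(18.4×4.21) = 0.01291 K/W
R_total = 0.6941 K/W;  Q = ΔT/R_total = 1024/0.6941 = 1475 W
T_interface = T_inner − Q·ΣR(inner→interface) = 1056 − 1480×0.05714

T ≈ 972 °C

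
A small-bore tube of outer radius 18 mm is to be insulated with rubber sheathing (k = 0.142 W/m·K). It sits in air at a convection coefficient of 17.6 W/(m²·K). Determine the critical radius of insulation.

r_cr ≈ 8.07 mm

For a cylinder r_cr = k/h = 0.142/17.6
r_cr = 8.07 mm; since the bare radius (18 mm) is above r_cr, any added insulation will reduce heat loss.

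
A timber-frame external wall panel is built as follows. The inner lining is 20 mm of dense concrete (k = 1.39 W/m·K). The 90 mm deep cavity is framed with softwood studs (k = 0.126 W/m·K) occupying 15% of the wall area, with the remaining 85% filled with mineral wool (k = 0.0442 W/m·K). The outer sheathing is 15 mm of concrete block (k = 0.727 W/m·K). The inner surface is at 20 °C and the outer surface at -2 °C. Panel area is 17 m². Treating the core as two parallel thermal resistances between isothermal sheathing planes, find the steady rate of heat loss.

Q ≈ 230 W

Sheathing layers in series; stud and cavity paths in parallel between them.
R_inner = 0.02/(1.39×17) = 8.464×10^-4 K/W
R_stud  = 0.09/(0.126×0.15×17) = 0.2801 K/W
R_cav   = 0.09/(0.0442×0.85×17) = 0.1409 K/W
1/R_core = 1/R_stud + 1/R_cav → R_core = 0.09375 K/W
R_outer = 0.015/(0.727×17) = 0.001214 K/W
R_total = 0.09581 K/W
Q = ΔT/R_total = 22/0.09581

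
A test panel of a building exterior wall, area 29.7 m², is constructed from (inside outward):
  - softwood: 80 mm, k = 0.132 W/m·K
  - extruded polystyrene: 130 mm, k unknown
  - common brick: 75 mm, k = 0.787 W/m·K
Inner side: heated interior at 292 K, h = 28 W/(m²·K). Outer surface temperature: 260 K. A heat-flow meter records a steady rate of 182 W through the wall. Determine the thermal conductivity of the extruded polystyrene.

k ≈ 0.029 W/(m·K)

Using the resistance-network approach (series):
R_inner film = 1/(h_i·A) = 1/(28×29.7) = 0.001203 K/W
R_softwood = L/(kA) = 0.08/(0.132×29.7) = 0.02041 K/W
R_common brick = L/(kA) = 0.075/(0.787×29.7) = 0.003209 K/W
Sum of known resistances R_other = 0.02482 K/W
Total R = ΔT/Q = 32/182 = 0.1758 K/W
R_extruded polystyrene = R_total − R_other = 0.151 K/W
k = L/(R·A) = 0.13/(0.151×29.7)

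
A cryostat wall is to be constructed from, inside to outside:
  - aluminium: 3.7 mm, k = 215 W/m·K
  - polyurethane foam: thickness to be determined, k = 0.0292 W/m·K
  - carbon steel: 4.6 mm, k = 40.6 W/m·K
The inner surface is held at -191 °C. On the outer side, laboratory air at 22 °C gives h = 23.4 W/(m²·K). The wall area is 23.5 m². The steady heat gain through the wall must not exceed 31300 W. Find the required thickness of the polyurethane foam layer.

L ≈ 3.42 mm

Treating each layer as a thermal resistance in series:
R_aluminium = L/(kA) = 0.0037/(215×23.5) = 7.323×10^-7 K/W
R_carbon steel = L/(kA) = 0.0046/(40.6×23.5) = 4.821×10^-6 K/W
R_outer film = 1/(h_o·A) = 1/(23.4×23.5) = 0.001819 K/W
Sum of the known resistances R_other = 0.001824 K/W
Required total resistance R_tot = ΔT/Q_allow = 213/31300 = 0.006805 K/W
R_polyurethane foam = R_tot − R_other = 0.004981 K/W
L = R·k·A = 0.004981×0.0292×23.5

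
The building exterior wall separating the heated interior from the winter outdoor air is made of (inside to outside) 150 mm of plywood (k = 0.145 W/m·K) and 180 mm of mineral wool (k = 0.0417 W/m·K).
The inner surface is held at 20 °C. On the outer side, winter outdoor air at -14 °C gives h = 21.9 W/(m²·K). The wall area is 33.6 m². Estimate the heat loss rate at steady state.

Model the wall as resistances in series:
R_plywood = L/(kA) = 0.15/(0.145×33.6) = 0.03079 K/W
R_mineral wool = L/(kA) = 0.18/(0.0417×33.6) = 0.1285 K/W
R_outer film = 1/(h_o·A) = 1/(21.9×33.6) = 0.001359 K/W
R_total = 0.1606 K/W
Q = ΔT / R_total = 34 / 0.1606

Q ≈ 212 W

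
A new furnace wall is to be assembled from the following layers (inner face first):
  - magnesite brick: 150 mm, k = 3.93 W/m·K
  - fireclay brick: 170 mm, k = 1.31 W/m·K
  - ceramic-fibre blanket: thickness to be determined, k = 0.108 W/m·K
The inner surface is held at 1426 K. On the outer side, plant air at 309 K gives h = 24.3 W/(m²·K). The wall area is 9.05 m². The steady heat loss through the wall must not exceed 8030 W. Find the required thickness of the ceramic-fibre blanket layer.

Series thermal resistances:
R_magnesite brick = L/(kA) = 0.15/(3.93×9.05) = 0.004217 K/W
R_fireclay brick = L/(kA) = 0.17/(1.31×9.05) = 0.01434 K/W
R_outer film = 1/(h_o·A) = 1/(24.3×9.05) = 0.004547 K/W
Sum of the known resistances R_other = 0.0231 K/W
Required total resistance R_tot = ΔT/Q_allow = 1117/8030 = 0.1391 K/W
R_ceramic-fibre blanket = R_tot − R_other = 0.116 K/W
L = R·k·A = 0.116×0.108×9.05

L ≈ 113 mm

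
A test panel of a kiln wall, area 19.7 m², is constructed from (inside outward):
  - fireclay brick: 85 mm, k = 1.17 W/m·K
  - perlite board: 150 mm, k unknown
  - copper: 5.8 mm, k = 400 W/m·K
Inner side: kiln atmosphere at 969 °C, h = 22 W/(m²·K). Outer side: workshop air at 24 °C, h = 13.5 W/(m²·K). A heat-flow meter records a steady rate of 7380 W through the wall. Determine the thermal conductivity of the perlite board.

k ≈ 0.0644 W/(m·K)

Using the resistance-network approach (series):
R_inner film = 1/(h_i·A) = 1/(22×19.7) = 0.002307 K/W
R_fireclay brick = L/(kA) = 0.085/(1.17×19.7) = 0.003688 K/W
R_copper = L/(kA) = 0.0058/(400×19.7) = 7.36×10^-7 K/W
R_outer film = 1/(h_o·A) = 1/(13.5×19.7) = 0.00376 K/W
Sum of known resistances R_other = 0.009756 K/W
Total R = ΔT/Q = 945/7380 = 0.128 K/W
R_perlite board = R_total − R_other = 0.1183 K/W
k = L/(R·A) = 0.15/(0.1183×19.7)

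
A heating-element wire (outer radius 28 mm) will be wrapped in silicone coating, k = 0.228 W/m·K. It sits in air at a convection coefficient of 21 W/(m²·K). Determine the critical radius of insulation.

r_cr ≈ 10.9 mm

For a cylinder r_cr = k/h = 0.228/21
r_cr = 10.9 mm; since the bare radius (28 mm) is above r_cr, any added insulation will reduce heat loss.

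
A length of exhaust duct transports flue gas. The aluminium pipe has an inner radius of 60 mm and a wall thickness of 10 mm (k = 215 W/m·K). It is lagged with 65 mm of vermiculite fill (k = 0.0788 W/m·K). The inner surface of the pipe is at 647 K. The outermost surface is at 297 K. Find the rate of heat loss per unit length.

q′ ≈ 264 W/m

For a radial system each layer contributes R = ln(r_out/r_in)/(2πkL); films add R = 1/(hA).
R_aluminium pipe wall = ln(70/60)/(2π×215×1) = 1.141×10^-4 K/W
R_vermiculite fill = ln(135/70)/(2π×0.0788×1) = 1.327 K/W
R_total = 1.327 K/W
Q = ΔT/R_total = 350/1.327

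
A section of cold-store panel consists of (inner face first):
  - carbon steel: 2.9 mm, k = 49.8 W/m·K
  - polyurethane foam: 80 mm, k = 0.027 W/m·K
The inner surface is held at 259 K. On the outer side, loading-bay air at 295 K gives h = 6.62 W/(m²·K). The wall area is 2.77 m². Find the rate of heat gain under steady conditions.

Q ≈ 32 W

Thermal resistances in series:
R_carbon steel = L/(kA) = 0.0029/(49.8×2.77) = 2.102×10^-5 K/W
R_polyurethane foam = L/(kA) = 0.08/(0.027×2.77) = 1.07 K/W
R_outer film = 1/(h_o·A) = 1/(6.62×2.77) = 0.05453 K/W
R_total = 1.124 K/W
Q = ΔT / R_total = 36 / 1.124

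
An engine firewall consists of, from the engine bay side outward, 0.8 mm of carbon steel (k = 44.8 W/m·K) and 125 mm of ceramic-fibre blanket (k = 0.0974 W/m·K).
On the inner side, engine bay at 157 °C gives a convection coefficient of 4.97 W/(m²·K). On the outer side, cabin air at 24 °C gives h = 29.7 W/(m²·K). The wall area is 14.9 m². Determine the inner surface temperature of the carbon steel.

T ≈ 139 °C

Thermal resistances in series:
R_inner film = 1/(h_i·A) = 1/(4.97×14.9) = 0.0135 K/W
R_carbon steel = L/(kA) = 0.0008/(44.8×14.9) = 1.198×10^-6 K/W
R_ceramic-fibre blanket = L/(kA) = 0.125/(0.0974×14.9) = 0.08613 K/W
R_outer film = 1/(h_o·A) = 1/(29.7×14.9) = 0.00226 K/W
R_total = 0.1019 K/W;  Q = ΔT/R_total = 133/0.1019 = 1305 W
T_interface = T_inner − Q·ΣR(inner→interface) = 157 − 1310×0.0135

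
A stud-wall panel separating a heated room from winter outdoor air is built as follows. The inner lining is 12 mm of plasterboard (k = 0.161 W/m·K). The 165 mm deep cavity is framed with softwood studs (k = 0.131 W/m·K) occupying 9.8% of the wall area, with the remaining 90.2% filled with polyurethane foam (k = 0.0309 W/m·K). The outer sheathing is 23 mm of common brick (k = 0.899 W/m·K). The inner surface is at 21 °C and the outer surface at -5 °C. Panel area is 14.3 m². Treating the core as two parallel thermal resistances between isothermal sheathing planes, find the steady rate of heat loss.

Q ≈ 89.5 W

Sheathing layers in series; stud and cavity paths in parallel between them.
R_inner = 0.012/(0.161×14.3) = 0.005212 K/W
R_stud  = 0.165/(0.131×0.098×14.3) = 0.8988 K/W
R_cav   = 0.165/(0.0309×0.902×14.3) = 0.414 K/W
1/R_core = 1/R_stud + 1/R_cav → R_core = 0.2834 K/W
R_outer = 0.023/(0.899×14.3) = 0.001789 K/W
R_total = 0.2904 K/W
Q = ΔT/R_total = 26/0.2904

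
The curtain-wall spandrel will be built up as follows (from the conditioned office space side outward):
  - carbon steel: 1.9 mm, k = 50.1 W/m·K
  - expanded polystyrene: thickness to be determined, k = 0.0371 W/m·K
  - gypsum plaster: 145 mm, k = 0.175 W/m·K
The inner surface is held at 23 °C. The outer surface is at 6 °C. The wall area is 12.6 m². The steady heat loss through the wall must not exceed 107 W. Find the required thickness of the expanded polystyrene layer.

L ≈ 43.5 mm

Model the wall as resistances in series:
R_carbon steel = L/(kA) = 0.0019/(50.1×12.6) = 3.01×10^-6 K/W
R_gypsum plaster = L/(kA) = 0.145/(0.175×12.6) = 0.06576 K/W
Sum of the known resistances R_other = 0.06576 K/W
Required total resistance R_tot = ΔT/Q_allow = 17/107 = 0.1589 K/W
R_expanded polystyrene = R_tot − R_other = 0.09312 K/W
L = R·k·A = 0.09312×0.0371×12.6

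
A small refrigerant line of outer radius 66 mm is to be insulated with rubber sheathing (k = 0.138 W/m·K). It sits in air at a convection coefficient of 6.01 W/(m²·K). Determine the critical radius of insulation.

r_cr ≈ 23 mm

For a cylinder r_cr = k/h = 0.138/6.01
r_cr = 23 mm; since the bare radius (66 mm) is above r_cr, any added insulation will reduce heat loss.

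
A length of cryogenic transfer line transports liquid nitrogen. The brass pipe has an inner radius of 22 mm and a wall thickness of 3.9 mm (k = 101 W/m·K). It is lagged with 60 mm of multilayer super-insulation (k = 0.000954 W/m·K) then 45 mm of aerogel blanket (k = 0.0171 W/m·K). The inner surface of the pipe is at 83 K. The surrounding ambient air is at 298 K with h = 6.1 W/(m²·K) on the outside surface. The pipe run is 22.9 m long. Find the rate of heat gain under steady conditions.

Cylindrical conduction, so R = ln(r₂/r₁)/(2πkL) per layer, in series:
R_brass pipe wall = ln(25.9/22)/(2π×101×22.9) = 1.123×10^-5 K/W
R_multilayer super-insulation = ln(85.9/25.9)/(2π×0.000954×22.9) = 8.734 K/W
R_aerogel blanket = ln(130.9/85.9)/(2π×0.0171×22.9) = 0.1712 K/W
R_outer film = 1/(h_o·2πr_oL) = 1/(6.1×2π×0.1309×22.9) = 0.008704 K/W
R_total = 8.914 K/W
Q = ΔT/R_total = 215/8.914

Q ≈ 24.1 W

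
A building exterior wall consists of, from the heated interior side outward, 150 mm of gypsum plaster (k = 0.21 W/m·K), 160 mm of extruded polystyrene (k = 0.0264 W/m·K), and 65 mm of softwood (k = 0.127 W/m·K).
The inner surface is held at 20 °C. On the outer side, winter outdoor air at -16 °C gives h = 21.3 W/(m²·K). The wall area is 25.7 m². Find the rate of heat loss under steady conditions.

Q ≈ 126 W

Model the wall as resistances in series:
R_gypsum plaster = L/(kA) = 0.15/(0.21×25.7) = 0.02779 K/W
R_extruded polystyrene = L/(kA) = 0.16/(0.0264×25.7) = 0.2358 K/W
R_softwood = L/(kA) = 0.065/(0.127×25.7) = 0.01991 K/W
R_outer film = 1/(h_o·A) = 1/(21.3×25.7) = 0.001827 K/W
R_total = 0.2854 K/W
Q = ΔT / R_total = 36 / 0.2854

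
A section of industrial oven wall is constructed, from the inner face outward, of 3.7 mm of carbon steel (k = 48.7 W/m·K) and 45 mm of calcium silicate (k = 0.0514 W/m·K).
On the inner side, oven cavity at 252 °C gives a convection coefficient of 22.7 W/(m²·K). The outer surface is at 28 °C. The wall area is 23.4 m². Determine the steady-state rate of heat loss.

Q ≈ 5700 W

Thermal resistances in series:
R_inner film = 1/(h_i·A) = 1/(22.7×23.4) = 0.001883 K/W
R_carbon steel = L/(kA) = 0.0037/(48.7×23.4) = 3.247×10^-6 K/W
R_calcium silicate = L/(kA) = 0.045/(0.0514×23.4) = 0.03741 K/W
R_total = 0.0393 K/W
Q = ΔT / R_total = 224 / 0.0393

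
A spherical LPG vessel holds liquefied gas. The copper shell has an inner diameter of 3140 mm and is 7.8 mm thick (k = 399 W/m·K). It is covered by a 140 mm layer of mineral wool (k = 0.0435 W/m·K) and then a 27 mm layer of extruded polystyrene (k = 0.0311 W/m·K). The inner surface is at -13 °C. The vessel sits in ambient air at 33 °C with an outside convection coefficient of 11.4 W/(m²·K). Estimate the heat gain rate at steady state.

Radial (spherical) resistances in series:
R_copper shell = (1/1.57 − 1/1.5778)/(4π×399) = 6.28×10^-7 K/W
R_mineral wool = (1/1.5778 − 1/1.7178)/(4π×0.0435) = 0.09449 K/W
R_extruded polystyrene = (1/1.7178 − 1/1.7448)/(4π×0.0311) = 0.02305 K/W
R_outer film = 1/(h·4πr_o²) = 1/(11.4×4π×1.7448²) = 0.002293 K/W
R_total = 0.1198 K/W
Q = ΔT/R_total = 46/0.1198

Q ≈ 384 W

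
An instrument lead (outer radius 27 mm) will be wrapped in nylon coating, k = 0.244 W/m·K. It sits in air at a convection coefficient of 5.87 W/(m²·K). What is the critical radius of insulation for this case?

r_cr ≈ 41.6 mm

For a cylinder r_cr = k/h = 0.244/5.87
r_cr = 41.6 mm; since the bare radius (27 mm) is below r_cr, adding a thin layer of insulation will *increase* heat loss.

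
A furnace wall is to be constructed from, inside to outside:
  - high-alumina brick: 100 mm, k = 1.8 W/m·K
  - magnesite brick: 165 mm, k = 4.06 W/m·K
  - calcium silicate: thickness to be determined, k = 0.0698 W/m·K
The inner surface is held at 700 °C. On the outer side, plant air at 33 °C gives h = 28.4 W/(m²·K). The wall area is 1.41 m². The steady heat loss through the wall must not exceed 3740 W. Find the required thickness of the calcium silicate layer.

Treating each layer as a thermal resistance in series:
R_high-alumina brick = L/(kA) = 0.1/(1.8×1.41) = 0.0394 K/W
R_magnesite brick = L/(kA) = 0.165/(4.06×1.41) = 0.02882 K/W
R_outer film = 1/(h_o·A) = 1/(28.4×1.41) = 0.02497 K/W
Sum of the known resistances R_other = 0.0932 K/W
Required total resistance R_tot = ΔT/Q_allow = 667/3740 = 0.1783 K/W
R_calcium silicate = R_tot − R_other = 0.08515 K/W
L = R·k·A = 0.08515×0.0698×1.41

L ≈ 8.38 mm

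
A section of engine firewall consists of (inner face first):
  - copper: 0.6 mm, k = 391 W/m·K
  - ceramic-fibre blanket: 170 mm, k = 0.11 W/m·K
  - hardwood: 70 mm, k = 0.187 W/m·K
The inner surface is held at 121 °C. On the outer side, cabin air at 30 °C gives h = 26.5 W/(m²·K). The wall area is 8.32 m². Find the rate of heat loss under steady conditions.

Q ≈ 387 W

Thermal resistances in series:
R_copper = L/(kA) = 0.0006/(391×8.32) = 1.844×10^-7 K/W
R_ceramic-fibre blanket = L/(kA) = 0.17/(0.11×8.32) = 0.1858 K/W
R_hardwood = L/(kA) = 0.07/(0.187×8.32) = 0.04499 K/W
R_outer film = 1/(h_o·A) = 1/(26.5×8.32) = 0.004536 K/W
R_total = 0.2353 K/W
Q = ΔT / R_total = 91 / 0.2353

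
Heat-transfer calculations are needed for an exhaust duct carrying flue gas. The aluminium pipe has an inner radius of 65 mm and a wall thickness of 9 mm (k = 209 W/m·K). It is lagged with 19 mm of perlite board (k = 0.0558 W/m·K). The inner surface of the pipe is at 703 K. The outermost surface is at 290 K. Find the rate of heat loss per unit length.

q′ ≈ 634 W/m

Per-layer cylindrical resistances, series-summed:
R_aluminium pipe wall = ln(74/65)/(2π×209×1) = 9.875×10^-5 K/W
R_perlite board = ln(93/74)/(2π×0.0558×1) = 0.6518 K/W
R_total = 0.6519 K/W
Q = ΔT/R_total = 413/0.6519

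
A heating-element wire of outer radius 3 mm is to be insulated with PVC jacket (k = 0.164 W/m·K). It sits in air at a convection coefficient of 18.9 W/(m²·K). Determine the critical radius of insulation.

r_cr ≈ 8.68 mm

For a cylinder r_cr = k/h = 0.164/18.9
r_cr = 8.68 mm; since the bare radius (3 mm) is below r_cr, adding a thin layer of insulation will *increase* heat loss.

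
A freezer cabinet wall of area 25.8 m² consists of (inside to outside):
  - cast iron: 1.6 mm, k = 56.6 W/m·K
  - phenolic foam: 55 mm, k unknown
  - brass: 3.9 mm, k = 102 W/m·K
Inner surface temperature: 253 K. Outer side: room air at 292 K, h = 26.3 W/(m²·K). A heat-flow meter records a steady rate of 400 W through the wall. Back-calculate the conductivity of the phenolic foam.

Thermal resistances in series:
R_cast iron = L/(kA) = 0.0016/(56.6×25.8) = 1.096×10^-6 K/W
R_brass = L/(kA) = 0.0039/(102×25.8) = 1.482×10^-6 K/W
R_outer film = 1/(h_o·A) = 1/(26.3×25.8) = 0.001474 K/W
Sum of known resistances R_other = 0.001476 K/W
Total R = ΔT/Q = 39/400 = 0.0975 K/W
R_phenolic foam = R_total − R_other = 0.09602 K/W
k = L/(R·A) = 0.055/(0.09602×25.8)

k ≈ 0.0222 W/(m·K)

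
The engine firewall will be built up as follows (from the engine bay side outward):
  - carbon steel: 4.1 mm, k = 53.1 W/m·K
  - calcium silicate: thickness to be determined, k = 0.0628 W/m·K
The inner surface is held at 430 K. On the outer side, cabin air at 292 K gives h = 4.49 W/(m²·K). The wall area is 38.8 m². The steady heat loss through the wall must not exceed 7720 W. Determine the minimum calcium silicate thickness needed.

Using the resistance-network approach (series):
R_carbon steel = L/(kA) = 0.0041/(53.1×38.8) = 1.99×10^-6 K/W
R_outer film = 1/(h_o·A) = 1/(4.49×38.8) = 0.00574 K/W
Sum of the known resistances R_other = 0.005742 K/W
Required total resistance R_tot = ΔT/Q_allow = 138/7720 = 0.01788 K/W
R_calcium silicate = R_tot − R_other = 0.01213 K/W
L = R·k·A = 0.01213×0.0628×38.8

L ≈ 29.6 mm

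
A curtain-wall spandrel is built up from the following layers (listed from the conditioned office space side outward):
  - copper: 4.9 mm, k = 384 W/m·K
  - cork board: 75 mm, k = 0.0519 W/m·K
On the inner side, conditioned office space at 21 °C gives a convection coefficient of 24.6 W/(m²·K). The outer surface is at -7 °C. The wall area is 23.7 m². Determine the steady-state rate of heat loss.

Q ≈ 447 W

Using the resistance-network approach (series):
R_inner film = 1/(h_i·A) = 1/(24.6×23.7) = 0.001715 K/W
R_copper = L/(kA) = 0.0049/(384×23.7) = 5.384×10^-7 K/W
R_cork board = L/(kA) = 0.075/(0.0519×23.7) = 0.06097 K/W
R_total = 0.06269 K/W
Q = ΔT / R_total = 28 / 0.06269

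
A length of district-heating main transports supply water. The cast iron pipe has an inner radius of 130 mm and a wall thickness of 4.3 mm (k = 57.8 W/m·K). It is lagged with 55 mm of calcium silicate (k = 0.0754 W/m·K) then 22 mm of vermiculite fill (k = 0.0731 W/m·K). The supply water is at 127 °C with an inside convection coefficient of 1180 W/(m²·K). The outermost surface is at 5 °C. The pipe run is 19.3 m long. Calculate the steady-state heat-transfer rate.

Q ≈ 2440 W

Radial resistances (cylindrical: R_cond = ln(r_o/r_i)/(2πkL), R_conv = 1/(h·2πrL)):
R_inner film = 1/(h_i·2πr₁L) = 1/(1180×2π×0.13×19.3) = 5.376×10^-5 K/W
R_cast iron pipe wall = ln(134.3/130)/(2π×57.8×19.3) = 4.643×10^-6 K/W
R_calcium silicate = ln(189.3/134.3)/(2π×0.0754×19.3) = 0.03754 K/W
R_vermiculite fill = ln(211.3/189.3)/(2π×0.0731×19.3) = 0.0124 K/W
R_total = 0.05 K/W
Q = ΔT/R_total = 122/0.05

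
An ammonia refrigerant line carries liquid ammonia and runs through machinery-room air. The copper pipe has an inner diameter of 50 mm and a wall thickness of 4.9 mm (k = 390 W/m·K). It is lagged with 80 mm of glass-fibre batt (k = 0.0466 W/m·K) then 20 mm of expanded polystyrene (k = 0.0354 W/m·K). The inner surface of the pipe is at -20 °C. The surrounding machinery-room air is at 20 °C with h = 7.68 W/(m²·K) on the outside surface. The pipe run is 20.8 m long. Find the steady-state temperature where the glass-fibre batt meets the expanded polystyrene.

T ≈ 13.2 °C

Treating each annulus and film as a series resistance:
R_copper pipe wall = ln(29.9/25)/(2π×390×20.8) = 3.512×10^-6 K/W
R_glass-fibre batt = ln(109.9/29.9)/(2π×0.0466×20.8) = 0.2137 K/W
R_expanded polystyrene = ln(129.9/109.9)/(2π×0.0354×20.8) = 0.03614 K/W
R_outer film = 1/(h_o·2πr_oL) = 1/(7.68×2π×0.1299×20.8) = 0.00767 K/W
R_total = 0.2576 K/W
Q = ΔT/R_total = 40/0.2576
Q = 155 W
T_interface = T_inner + Q·ΣR(inner→interface) = -20 + 155×0.2137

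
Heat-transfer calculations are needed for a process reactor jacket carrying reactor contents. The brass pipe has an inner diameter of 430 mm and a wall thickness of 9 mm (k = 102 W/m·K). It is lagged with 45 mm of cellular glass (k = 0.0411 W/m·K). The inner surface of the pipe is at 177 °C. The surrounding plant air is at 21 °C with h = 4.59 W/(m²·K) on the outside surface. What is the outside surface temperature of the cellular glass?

T ≈ 45 °C

Radial resistances (cylindrical: R_cond = ln(r_o/r_i)/(2πkL), R_conv = 1/(h·2πrL)):
R_brass pipe wall = ln(224/215)/(2π×102×1) = 6.399×10^-5 K/W
R_cellular glass = ln(269/224)/(2π×0.0411×1) = 0.7089 K/W
R_outer film = 1/(h_o·2πr_oL) = 1/(4.59×2π×0.269×1) = 0.1289 K/W
R_total = 0.8379 K/W
Q = ΔT/R_total = 156/0.8379
Q = 186 W/m
T_interface = T_inner − Q·ΣR(inner→interface) = 177 − 186×0.709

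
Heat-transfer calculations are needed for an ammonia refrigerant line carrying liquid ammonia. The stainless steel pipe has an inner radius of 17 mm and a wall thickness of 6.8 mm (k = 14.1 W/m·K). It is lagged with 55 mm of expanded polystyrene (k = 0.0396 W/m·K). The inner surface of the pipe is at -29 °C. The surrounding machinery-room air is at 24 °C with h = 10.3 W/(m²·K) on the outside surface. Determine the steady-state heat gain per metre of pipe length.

Cylindrical conduction, so R = ln(r₂/r₁)/(2πkL) per layer, in series:
R_stainless steel pipe wall = ln(23.8/17)/(2π×14.1×1) = 0.003798 K/W
R_expanded polystyrene = ln(78.8/23.8)/(2π×0.0396×1) = 4.812 K/W
R_outer film = 1/(h_o·2πr_oL) = 1/(10.3×2π×0.0788×1) = 0.1961 K/W
R_total = 5.012 K/W
Q = ΔT/R_total = 53/5.012

q′ ≈ 10.6 W/m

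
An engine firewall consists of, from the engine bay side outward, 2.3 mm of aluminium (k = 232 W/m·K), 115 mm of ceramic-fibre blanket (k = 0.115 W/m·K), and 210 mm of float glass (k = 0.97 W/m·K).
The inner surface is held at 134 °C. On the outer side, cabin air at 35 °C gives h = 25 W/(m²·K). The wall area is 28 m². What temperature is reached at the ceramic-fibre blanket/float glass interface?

T ≈ 55.2 °C

Model the wall as resistances in series:
R_aluminium = L/(kA) = 0.0023/(232×28) = 3.541×10^-7 K/W
R_ceramic-fibre blanket = L/(kA) = 0.115/(0.115×28) = 0.03571 K/W
R_float glass = L/(kA) = 0.21/(0.97×28) = 0.007732 K/W
R_outer film = 1/(h_o·A) = 1/(25×28) = 0.001429 K/W
R_total = 0.04488 K/W;  Q = ΔT/R_total = 99/0.04488 = 2206 W
T_interface = T_inner − Q·ΣR(inner→interface) = 134 − 2210×0.03571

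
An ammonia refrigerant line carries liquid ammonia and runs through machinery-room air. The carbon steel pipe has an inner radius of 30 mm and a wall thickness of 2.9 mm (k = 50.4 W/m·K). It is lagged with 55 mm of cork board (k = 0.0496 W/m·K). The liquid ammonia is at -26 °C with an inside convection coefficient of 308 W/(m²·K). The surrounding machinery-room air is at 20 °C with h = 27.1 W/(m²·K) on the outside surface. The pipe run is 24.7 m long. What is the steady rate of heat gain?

Q ≈ 351 W

Cylindrical conduction, so R = ln(r₂/r₁)/(2πkL) per layer, in series:
R_inner film = 1/(h_i·2πr₁L) = 1/(308×2π×0.03×24.7) = 6.974×10^-4 K/W
R_carbon steel pipe wall = ln(32.9/30)/(2π×50.4×24.7) = 1.18×10^-5 K/W
R_cork board = ln(87.9/32.9)/(2π×0.0496×24.7) = 0.1277 K/W
R_outer film = 1/(h_o·2πr_oL) = 1/(27.1×2π×0.0879×24.7) = 0.002705 K/W
R_total = 0.1311 K/W
Q = ΔT/R_total = 46/0.1311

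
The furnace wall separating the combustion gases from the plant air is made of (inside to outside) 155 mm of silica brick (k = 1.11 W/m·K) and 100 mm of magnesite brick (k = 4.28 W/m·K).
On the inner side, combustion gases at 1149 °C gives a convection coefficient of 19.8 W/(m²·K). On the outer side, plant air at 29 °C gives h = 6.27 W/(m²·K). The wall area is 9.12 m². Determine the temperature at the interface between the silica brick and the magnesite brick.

Treating each layer as a thermal resistance in series:
R_inner film = 1/(h_i·A) = 1/(19.8×9.12) = 0.005538 K/W
R_silica brick = L/(kA) = 0.155/(1.11×9.12) = 0.01531 K/W
R_magnesite brick = L/(kA) = 0.1/(4.28×9.12) = 0.002562 K/W
R_outer film = 1/(h_o·A) = 1/(6.27×9.12) = 0.01749 K/W
R_total = 0.0409 K/W;  Q = ΔT/R_total = 1120/0.0409 = 27380 W
T_interface = T_inner − Q·ΣR(inner→interface) = 1149 − 27400×0.02085

T ≈ 578 °C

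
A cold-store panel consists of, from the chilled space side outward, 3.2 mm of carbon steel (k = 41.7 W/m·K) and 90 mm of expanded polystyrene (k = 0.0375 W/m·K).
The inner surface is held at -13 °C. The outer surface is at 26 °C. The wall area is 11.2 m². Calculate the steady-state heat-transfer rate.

Q ≈ 182 W

Model the wall as resistances in series:
R_carbon steel = L/(kA) = 0.0032/(41.7×11.2) = 6.852×10^-6 K/W
R_expanded polystyrene = L/(kA) = 0.09/(0.0375×11.2) = 0.2143 K/W
R_total = 0.2143 K/W
Q = ΔT / R_total = 39 / 0.2143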